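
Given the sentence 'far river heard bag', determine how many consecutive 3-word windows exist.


Word trigrams from [4] words:
  Trigram 1: (far river heard)
  Trigram 2: (river heard bag)
Total word trigrams: 4 - 2 = 2

2


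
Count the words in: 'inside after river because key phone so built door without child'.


Counting words by splitting on spaces:
  Word 1: 'inside'
  Word 2: 'after'
  Word 3: 'river'
  Word 4: 'because'
  Word 5: 'key'
  Word 6: 'phone'
  Word 7: 'so'
  Word 8: 'built'
  Word 9: 'door'
  Word 10: 'without'
  Word 11: 'child'
Total words: 11

11


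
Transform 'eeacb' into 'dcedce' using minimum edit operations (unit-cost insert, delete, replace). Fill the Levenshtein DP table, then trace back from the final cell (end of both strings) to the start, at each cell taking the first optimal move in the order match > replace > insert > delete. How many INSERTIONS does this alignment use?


Edit distance = 4. Backtracking from cell (5, 6) with preference match > replace > insert > delete,
then listing the resulting alignment 'eeacb' -> 'dcedce' left to right:
  Step 1: insert 'd' [insertion #1]
  Step 2: replace e->c
  Step 3: keep 'e'
  Step 4: replace a->d
  Step 5: keep 'c'
  Step 6: replace b->e
Total insertions: 1

1


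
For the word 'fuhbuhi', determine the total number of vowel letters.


Scanning each character of 'fuhbuhi':
  Position 1: 'f' -> consonant (running count: 0)
  Position 2: 'u' -> vowel (running count: 1)
  Position 3: 'h' -> consonant (running count: 1)
  Position 4: 'b' -> consonant (running count: 1)
  Position 5: 'u' -> vowel (running count: 2)
  Position 6: 'h' -> consonant (running count: 2)
  Position 7: 'i' -> vowel (running count: 3)
Total vowels: 3

3


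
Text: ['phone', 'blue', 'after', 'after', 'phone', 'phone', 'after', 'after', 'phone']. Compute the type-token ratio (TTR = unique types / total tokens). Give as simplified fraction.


Tokens: 9
Unique types: ('after', 'blue', 'phone') = 3
TTR = 3/9
Simplify: divide both by 3 -> 1/3
TTR = 1/3

1/3


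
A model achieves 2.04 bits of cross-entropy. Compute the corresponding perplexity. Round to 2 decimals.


Perplexity formula: PP = 2^H
H = 2.04
PP = 2^2.04
Decompose: 2^2.04 = 2^2 * 2^0.04
2^2 = 4, 2^0.04 ~ 1.0281138
PP ~ 4 * 1.0281138 = 4.1124552
Rounded to 2 decimals: 4.11

4.11


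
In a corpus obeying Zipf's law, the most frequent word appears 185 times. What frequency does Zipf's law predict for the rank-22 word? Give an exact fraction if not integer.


Zipf's law: freq(rank) = f1 / rank
f1 = 185, rank = 22
freq = 185 / 22
GCD(185, 22) = 1
Simplified: 185/22

185/22


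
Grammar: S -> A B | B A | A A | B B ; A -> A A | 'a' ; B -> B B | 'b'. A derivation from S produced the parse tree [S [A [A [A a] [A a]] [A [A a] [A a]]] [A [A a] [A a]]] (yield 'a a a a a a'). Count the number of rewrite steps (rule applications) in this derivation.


Every bracketed nonterminal node [X ...] in the tree is produced by exactly one rule application.
Reading the tree off as a leftmost derivation:
  Step 1: S  =>  A A   (applied S -> A A)
  Step 2: A A  =>  A A A   (applied A -> A A)
  Step 3: A A A  =>  A A A A   (applied A -> A A)
  Step 4: A A A A  =>  a A A A   (applied A -> a)
  Step 5: a A A A  =>  a a A A   (applied A -> a)
  Step 6: a a A A  =>  a a A A A   (applied A -> A A)
  Step 7: a a A A A  =>  a a a A A   (applied A -> a)
  Step 8: a a a A A  =>  a a a a A   (applied A -> a)
  Step 9: a a a a A  =>  a a a a A A   (applied A -> A A)
  Step 10: a a a a A A  =>  a a a a a A   (applied A -> a)
  Step 11: a a a a a A  =>  a a a a a a   (applied A -> a)
Final yield: a a a a a a
Total rewrite steps: 11

11


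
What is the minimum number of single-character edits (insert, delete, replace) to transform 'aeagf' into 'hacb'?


Building DP table for s1='aeagf' (len 5) and s2='hacb' (len 4):
       h  a  c  b
    0  1  2  3  4
  a 1  1  1  2  3
  e 2  2  2  2  3
  a 3  3  2  3  3
  g 4  4  3  3  4
  f 5  5  4  4  4
Edit distance = dp[5][4] = 4

4


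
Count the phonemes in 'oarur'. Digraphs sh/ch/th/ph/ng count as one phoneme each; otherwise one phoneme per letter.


Parsing 'oarur' greedily, digraphs first:
  'o' -> vowel phoneme (phonemes so far: 1)
  'a' -> vowel phoneme (phonemes so far: 2)
  'r' -> consonant phoneme (phonemes so far: 3)
  'u' -> vowel phoneme (phonemes so far: 4)
  'r' -> consonant phoneme (phonemes so far: 5)
Total phonemes: 5

5


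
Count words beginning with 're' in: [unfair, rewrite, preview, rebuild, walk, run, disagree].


Checking each word for prefix 're':
  'unfair' -> no (count: 0)
  'rewrite' -> YES, starts with 're' (count: 1)
  'preview' -> no (count: 1)
  'rebuild' -> YES, starts with 're' (count: 2)
  'walk' -> no (count: 2)
  'run' -> no (count: 2)
  'disagree' -> no (count: 2)
Total with prefix 're': 2

2


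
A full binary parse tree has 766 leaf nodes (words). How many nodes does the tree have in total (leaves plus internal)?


Leaf nodes (terminals): 766
Internal nodes = n - 1 = 766 - 1 = 765
Total = leaves + internal = 766 + 765 = 1531

1531


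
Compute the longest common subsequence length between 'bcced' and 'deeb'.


DP table for LCS of 'bcced' and 'deeb':
       d  e  e  b
    0  0  0  0  0
  b 0  0  0  0  1
  c 0  0  0  0  1
  c 0  0  0  0  1
  e 0  0  1  1  1
  d 0  1  1  1  1
LCS: 'b'
LCS length = 1

1


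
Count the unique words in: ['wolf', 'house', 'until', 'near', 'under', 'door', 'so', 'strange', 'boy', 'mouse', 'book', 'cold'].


Listing all tokens and tracking unique types:
  Token 1: 'wolf' -> NEW (unique so far: 1)
  Token 2: 'house' -> NEW (unique so far: 2)
  Token 3: 'until' -> NEW (unique so far: 3)
  Token 4: 'near' -> NEW (unique so far: 4)
  Token 5: 'under' -> NEW (unique so far: 5)
  Token 6: 'door' -> NEW (unique so far: 6)
  Token 7: 'so' -> NEW (unique so far: 7)
  Token 8: 'strange' -> NEW (unique so far: 8)
  Token 9: 'boy' -> NEW (unique so far: 9)
  Token 10: 'mouse' -> NEW (unique so far: 10)
  Token 11: 'book' -> NEW (unique so far: 11)
  Token 12: 'cold' -> NEW (unique so far: 12)
Unique types: ('book', 'boy', 'cold', 'door', 'house', 'mouse', 'near', 'so', 'strange', 'under', 'until', 'wolf')
Vocabulary size: 12

12


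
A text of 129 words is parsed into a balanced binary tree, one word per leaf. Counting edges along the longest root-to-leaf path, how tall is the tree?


In a balanced binary tree with n leaves the deepest leaf is ceil(log2(n)) edges below the root.
log2(129) = 7.0112
ceil(7.0112) = 8
height (edges) = 8

8


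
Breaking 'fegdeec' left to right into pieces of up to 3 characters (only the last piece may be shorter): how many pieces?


'fegdeec' has 7 characters.
Chunking with max size 3:
  Chunk 1: 'feg' (positions 0-2)
  Chunk 2: 'dee' (positions 3-5)
  Chunk 3: 'c' (positions 6-6)
Total chunks: ceil(7 / 3) = 3

3


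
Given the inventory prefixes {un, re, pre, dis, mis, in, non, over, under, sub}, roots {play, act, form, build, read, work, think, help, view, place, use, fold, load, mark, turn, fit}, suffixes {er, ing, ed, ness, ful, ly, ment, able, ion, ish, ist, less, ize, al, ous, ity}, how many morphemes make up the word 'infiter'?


Segmenting 'infiter' against the inventory:
  'in' -> prefix (morpheme 1)
  'fit' -> root (morpheme 2)
  'er' -> suffix (morpheme 3)
Total morphemes: 3

3


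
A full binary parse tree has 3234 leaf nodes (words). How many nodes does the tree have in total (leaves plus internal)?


Leaf nodes (terminals): 3234
Internal nodes = n - 1 = 3234 - 1 = 3233
Total = leaves + internal = 3234 + 3233 = 6467

6467


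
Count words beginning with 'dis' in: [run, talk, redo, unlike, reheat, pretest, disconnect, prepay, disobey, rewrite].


Checking each word for prefix 'dis':
  'run' -> no (count: 0)
  'talk' -> no (count: 0)
  'redo' -> no (count: 0)
  'unlike' -> no (count: 0)
  'reheat' -> no (count: 0)
  'pretest' -> no (count: 0)
  'disconnect' -> YES, starts with 'dis' (count: 1)
  'prepay' -> no (count: 1)
  'disobey' -> YES, starts with 'dis' (count: 2)
  'rewrite' -> no (count: 2)
Total with prefix 'dis': 2

2


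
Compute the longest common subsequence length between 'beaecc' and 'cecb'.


DP table for LCS of 'beaecc' and 'cecb':
       c  e  c  b
    0  0  0  0  0
  b 0  0  0  0  1
  e 0  0  1  1  1
  a 0  0  1  1  1
  e 0  0  1  1  1
  c 0  1  1  2  2
  c 0  1  1  2  2
LCS: 'ec'
LCS length = 2

2


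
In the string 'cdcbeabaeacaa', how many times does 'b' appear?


Scanning 'cdcbeabaeacaa' for 'b':
  Position 3: 'b' -> MATCH (count: 1)
  Position 6: 'b' -> MATCH (count: 2)
Total occurrences of 'b': 2

2


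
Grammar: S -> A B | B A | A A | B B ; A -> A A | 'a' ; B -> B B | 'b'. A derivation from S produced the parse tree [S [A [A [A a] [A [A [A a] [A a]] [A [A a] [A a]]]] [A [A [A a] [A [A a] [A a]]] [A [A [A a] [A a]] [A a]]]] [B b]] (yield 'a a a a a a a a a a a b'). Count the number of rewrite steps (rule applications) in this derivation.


Every bracketed nonterminal node [X ...] in the tree is produced by exactly one rule application.
Reading the tree off as a leftmost derivation:
  Step 1: S  =>  A B   (applied S -> A B)
  Step 2: A B  =>  A A B   (applied A -> A A)
  Step 3: A A B  =>  A A A B   (applied A -> A A)
  Step 4: A A A B  =>  a A A B   (applied A -> a)
  Step 5: a A A B  =>  a A A A B   (applied A -> A A)
  Step 6: a A A A B  =>  a A A A A B   (applied A -> A A)
  Step 7: a A A A A B  =>  a a A A A B   (applied A -> a)
  Step 8: a a A A A B  =>  a a a A A B   (applied A -> a)
  Step 9: a a a A A B  =>  a a a A A A B   (applied A -> A A)
  Step 10: a a a A A A B  =>  a a a a A A B   (applied A -> a)
  Step 11: a a a a A A B  =>  a a a a a A B   (applied A -> a)
  Step 12: a a a a a A B  =>  a a a a a A A B   (applied A -> A A)
  Step 13: a a a a a A A B  =>  a a a a a A A A B   (applied A -> A A)
  Step 14: a a a a a A A A B  =>  a a a a a a A A B   (applied A -> a)
  Step 15: a a a a a a A A B  =>  a a a a a a A A A B   (applied A -> A A)
  Step 16: a a a a a a A A A B  =>  a a a a a a a A A B   (applied A -> a)
  Step 17: a a a a a a a A A B  =>  a a a a a a a a A B   (applied A -> a)
  Step 18: a a a a a a a a A B  =>  a a a a a a a a A A B   (applied A -> A A)
  Step 19: a a a a a a a a A A B  =>  a a a a a a a a A A A B   (applied A -> A A)
  Step 20: a a a a a a a a A A A B  =>  a a a a a a a a a A A B   (applied A -> a)
  Step 21: a a a a a a a a a A A B  =>  a a a a a a a a a a A B   (applied A -> a)
  Step 22: a a a a a a a a a a A B  =>  a a a a a a a a a a a B   (applied A -> a)
  Step 23: a a a a a a a a a a a B  =>  a a a a a a a a a a a b   (applied B -> b)
Final yield: a a a a a a a a a a a b
Total rewrite steps: 23

23


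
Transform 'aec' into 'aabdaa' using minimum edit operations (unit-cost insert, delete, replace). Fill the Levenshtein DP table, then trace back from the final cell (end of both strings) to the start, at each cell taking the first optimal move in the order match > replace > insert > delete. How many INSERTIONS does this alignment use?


Edit distance = 5. Backtracking from cell (3, 6) with preference match > replace > insert > delete,
then listing the resulting alignment 'aec' -> 'aabdaa' left to right:
  Step 1: insert 'a' [insertion #1]
  Step 2: keep 'a'
  Step 3: insert 'b' [insertion #2]
  Step 4: insert 'd' [insertion #3]
  Step 5: replace e->a
  Step 6: replace c->a
Total insertions: 3

3


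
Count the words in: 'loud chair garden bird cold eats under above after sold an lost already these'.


Counting words by splitting on spaces:
  Word 1: 'loud'
  Word 2: 'chair'
  Word 3: 'garden'
  Word 4: 'bird'
  Word 5: 'cold'
  Word 6: 'eats'
  Word 7: 'under'
  Word 8: 'above'
  Word 9: 'after'
  Word 10: 'sold'
  Word 11: 'an'
  Word 12: 'lost'
  Word 13: 'already'
  Word 14: 'these'
Total words: 14

14


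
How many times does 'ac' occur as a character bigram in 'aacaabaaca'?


Scanning 'aacaabaaca' for bigram 'ac':
  Position 0: 'aa' -> no
  Position 1: 'ac' -> MATCH
  Position 2: 'ca' -> no
  Position 3: 'aa' -> no
  Position 4: 'ab' -> no
  Position 5: 'ba' -> no
  Position 6: 'aa' -> no
  Position 7: 'ac' -> MATCH
  Position 8: 'ca' -> no
Total matches: 2

2


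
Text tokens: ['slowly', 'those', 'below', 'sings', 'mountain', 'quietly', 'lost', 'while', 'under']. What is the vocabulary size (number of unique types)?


Listing all tokens and tracking unique types:
  Token 1: 'slowly' -> NEW (unique so far: 1)
  Token 2: 'those' -> NEW (unique so far: 2)
  Token 3: 'below' -> NEW (unique so far: 3)
  Token 4: 'sings' -> NEW (unique so far: 4)
  Token 5: 'mountain' -> NEW (unique so far: 5)
  Token 6: 'quietly' -> NEW (unique so far: 6)
  Token 7: 'lost' -> NEW (unique so far: 7)
  Token 8: 'while' -> NEW (unique so far: 8)
  Token 9: 'under' -> NEW (unique so far: 9)
Unique types: ('below', 'lost', 'mountain', 'quietly', 'sings', 'slowly', 'those', 'under', 'while')
Vocabulary size: 9

9


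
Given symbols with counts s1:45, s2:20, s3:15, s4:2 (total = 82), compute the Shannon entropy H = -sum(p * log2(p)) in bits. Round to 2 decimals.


Computing entropy H = -sum(p_i * log2(p_i)):
  s1: p = 45/82 = 0.5488, -p*log2(p) = 0.4751
  s2: p = 20/82 = 0.2439, -p*log2(p) = 0.4965
  s3: p = 15/82 = 0.1829, -p*log2(p) = 0.4483
  s4: p = 2/82 = 0.0244, -p*log2(p) = 0.1307
H = sum of terms = 1.5506
Rounded to 2 decimals: 1.55

1.55


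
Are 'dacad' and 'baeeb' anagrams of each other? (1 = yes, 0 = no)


Sort characters of 'dacad': 'aacdd'
Sort characters of 'baeeb': 'abbee'
Sorted forms differ -> they are NOT anagrams
Result: 0

0


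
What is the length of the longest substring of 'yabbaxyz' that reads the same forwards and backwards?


Scanning 'yabbaxyz' for palindromic substrings.
Substring at positions 1-4: 'abba'.
Check: reverse('abba') = 'abba' -> palindrome confirmed.
Neighbouring characters ('y' / 'x') break symmetry, so it cannot extend further.
No longer palindromic substring exists; longest length = 4

4


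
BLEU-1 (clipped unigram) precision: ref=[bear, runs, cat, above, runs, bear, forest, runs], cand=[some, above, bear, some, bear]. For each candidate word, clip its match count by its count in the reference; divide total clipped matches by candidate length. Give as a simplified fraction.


Reference word counts: {'above': 1, 'bear': 2, 'cat': 1, 'forest': 1, 'runs': 3}
Checking each candidate word (with clipping):
  'some' -> not in reference -> no match (matches: 0)
  'above' -> in reference (ref count 1, used 1/1) -> match (matches: 1)
  'bear' -> in reference (ref count 2, used 1/2) -> match (matches: 2)
  'some' -> not in reference -> no match (matches: 2)
  'bear' -> in reference (ref count 2, used 2/2) -> match (matches: 3)
Clipped matches: 3, Candidate length: 5
Precision = 3/5

3/5


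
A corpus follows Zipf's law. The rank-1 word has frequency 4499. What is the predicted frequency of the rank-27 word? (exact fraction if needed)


Zipf's law: freq(rank) = f1 / rank
f1 = 4499, rank = 27
freq = 4499 / 27
GCD(4499, 27) = 1
Simplified: 4499/27

4499/27


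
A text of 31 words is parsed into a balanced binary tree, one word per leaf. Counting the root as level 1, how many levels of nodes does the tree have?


In a balanced binary tree with n leaves the deepest leaf is ceil(log2(n)) edges below the root,
so counting node levels inclusive of root and leaves gives ceil(log2(n)) + 1 levels.
log2(31) = 4.9542
ceil(4.9542) = 5
levels = 5 + 1 = 6

6


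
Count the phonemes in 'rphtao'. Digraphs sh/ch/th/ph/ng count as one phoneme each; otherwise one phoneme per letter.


Parsing 'rphtao' greedily, digraphs first:
  'r' -> consonant phoneme (phonemes so far: 1)
  'ph' -> digraph (1 consonant phoneme) (phonemes so far: 2)
  't' -> consonant phoneme (phonemes so far: 3)
  'a' -> vowel phoneme (phonemes so far: 4)
  'o' -> vowel phoneme (phonemes so far: 5)
Total phonemes: 5

5


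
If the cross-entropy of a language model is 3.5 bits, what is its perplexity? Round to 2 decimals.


Perplexity formula: PP = 2^H
H = 3.5
PP = 2^3.5
Decompose: 2^3.5 = 2^3 * 2^0.5 = 2^3 * sqrt(2)
2^3 = 8, sqrt(2) ~ 1.4142136
PP ~ 8 * 1.4142136 = 11.3137088
Rounded to 2 decimals: 11.31

11.31


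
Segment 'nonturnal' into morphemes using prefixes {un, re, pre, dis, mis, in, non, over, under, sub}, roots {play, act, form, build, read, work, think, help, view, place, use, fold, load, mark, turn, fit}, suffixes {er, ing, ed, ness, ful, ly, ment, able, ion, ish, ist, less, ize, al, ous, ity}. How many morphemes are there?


Segmenting 'nonturnal' against the inventory:
  'non' -> prefix (morpheme 1)
  'turn' -> root (morpheme 2)
  'al' -> suffix (morpheme 3)
Total morphemes: 3

3


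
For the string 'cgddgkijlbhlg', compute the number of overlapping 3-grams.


String 'cgddgkijlbhlg' has length L = 13.
Number of overlapping n-grams = L - n + 1
Substituting: 13 - 3 + 1 = 11

11


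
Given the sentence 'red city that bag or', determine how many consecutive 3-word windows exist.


Word trigrams from [5] words:
  Trigram 1: (red city that)
  Trigram 2: (city that bag)
  Trigram 3: (that bag or)
Total word trigrams: 5 - 2 = 3

3


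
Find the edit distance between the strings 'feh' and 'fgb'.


Building DP table for s1='feh' (len 3) and s2='fgb' (len 3):
       f  g  b
    0  1  2  3
  f 1  0  1  2
  e 2  1  1  2
  h 3  2  2  2
Edit distance = dp[3][3] = 2

2


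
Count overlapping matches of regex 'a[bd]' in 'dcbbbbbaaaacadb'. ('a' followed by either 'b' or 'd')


Pattern: a[bd] means 'a' followed by either 'b' or 'd'.
Scanning 'dcbbbbbaaaacadb' position-by-position:
  Pos 0: window 'dc' -> no
  Pos 1: window 'cb' -> no
  Pos 2: window 'bb' -> no
  Pos 3: window 'bb' -> no
  Pos 4: window 'bb' -> no
  Pos 5: window 'bb' -> no
  Pos 6: window 'ba' -> no
  Pos 7: window 'aa' -> no
  Pos 8: window 'aa' -> no
  Pos 9: window 'aa' -> no
  Pos 10: window 'ac' -> no
  Pos 11: window 'ca' -> no
  Pos 12: window 'ad' -> MATCH
  Pos 13: window 'db' -> no
  Pos 14: window 'b' -> no
Total matches: 1

1


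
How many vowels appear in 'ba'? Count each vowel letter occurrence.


Scanning each character of 'ba':
  Position 1: 'b' -> consonant (running count: 0)
  Position 2: 'a' -> vowel (running count: 1)
Total vowels: 1

1


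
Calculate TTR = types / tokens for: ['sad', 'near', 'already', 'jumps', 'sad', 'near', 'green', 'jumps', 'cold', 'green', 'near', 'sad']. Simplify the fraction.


Tokens: 12
Unique types: ('already', 'cold', 'green', 'jumps', 'near', 'sad') = 6
TTR = 6/12
Simplify: divide both by 6 -> 1/2
TTR = 1/2

1/2


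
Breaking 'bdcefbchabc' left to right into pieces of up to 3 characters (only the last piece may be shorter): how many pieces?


'bdcefbchabc' has 11 characters.
Chunking with max size 3:
  Chunk 1: 'bdc' (positions 0-2)
  Chunk 2: 'efb' (positions 3-5)
  Chunk 3: 'cha' (positions 6-8)
  Chunk 4: 'bc' (positions 9-10)
Total chunks: ceil(11 / 3) = 4

4


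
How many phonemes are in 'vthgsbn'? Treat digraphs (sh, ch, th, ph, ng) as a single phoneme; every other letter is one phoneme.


Parsing 'vthgsbn' greedily, digraphs first:
  'v' -> consonant phoneme (phonemes so far: 1)
  'th' -> digraph (1 consonant phoneme) (phonemes so far: 2)
  'g' -> consonant phoneme (phonemes so far: 3)
  's' -> consonant phoneme (phonemes so far: 4)
  'b' -> consonant phoneme (phonemes so far: 5)
  'n' -> consonant phoneme (phonemes so far: 6)
Total phonemes: 6

6


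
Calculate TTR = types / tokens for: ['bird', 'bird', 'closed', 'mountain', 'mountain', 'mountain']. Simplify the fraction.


Tokens: 6
Unique types: ('bird', 'closed', 'mountain') = 3
TTR = 3/6
Simplify: divide both by 3 -> 1/2
TTR = 1/2

1/2


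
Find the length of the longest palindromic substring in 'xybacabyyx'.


Scanning 'xybacabyyx' for palindromic substrings.
Substring at positions 1-7: 'ybacaby'.
Check: reverse('ybacaby') = 'ybacaby' -> palindrome confirmed.
Neighbouring characters ('x' / 'y') break symmetry, so it cannot extend further.
No longer palindromic substring exists; longest length = 7

7


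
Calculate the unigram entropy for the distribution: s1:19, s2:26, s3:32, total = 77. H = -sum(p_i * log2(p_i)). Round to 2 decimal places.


Computing entropy H = -sum(p_i * log2(p_i)):
  s1: p = 19/77 = 0.2468, -p*log2(p) = 0.4982
  s2: p = 26/77 = 0.3377, -p*log2(p) = 0.5289
  s3: p = 32/77 = 0.4156, -p*log2(p) = 0.5265
H = sum of terms = 1.5536
Rounded to 2 decimals: 1.55

1.55


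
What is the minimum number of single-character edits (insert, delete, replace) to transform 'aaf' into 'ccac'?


Building DP table for s1='aaf' (len 3) and s2='ccac' (len 4):
       c  c  a  c
    0  1  2  3  4
  a 1  1  2  2  3
  a 2  2  2  2  3
  f 3  3  3  3  3
Edit distance = dp[3][4] = 3

3


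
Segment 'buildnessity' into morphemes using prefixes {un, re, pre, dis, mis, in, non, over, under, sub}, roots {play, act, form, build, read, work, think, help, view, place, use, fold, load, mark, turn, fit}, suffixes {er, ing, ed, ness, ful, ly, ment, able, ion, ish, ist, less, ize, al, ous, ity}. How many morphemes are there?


Segmenting 'buildnessity' against the inventory:
  'build' -> root (morpheme 1)
  'ness' -> suffix (morpheme 2)
  'ity' -> suffix (morpheme 3)
Total morphemes: 3

3


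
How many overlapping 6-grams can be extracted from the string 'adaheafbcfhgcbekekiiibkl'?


String 'adaheafbcfhgcbekekiiibkl' has length L = 24.
Number of overlapping n-grams = L - n + 1
Substituting: 24 - 6 + 1 = 19

19


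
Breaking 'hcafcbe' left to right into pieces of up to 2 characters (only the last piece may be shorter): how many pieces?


'hcafcbe' has 7 characters.
Chunking with max size 2:
  Chunk 1: 'hc' (positions 0-1)
  Chunk 2: 'af' (positions 2-3)
  Chunk 3: 'cb' (positions 4-5)
  Chunk 4: 'e' (positions 6-6)
Total chunks: ceil(7 / 2) = 4

4


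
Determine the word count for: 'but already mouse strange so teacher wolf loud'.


Counting words by splitting on spaces:
  Word 1: 'but'
  Word 2: 'already'
  Word 3: 'mouse'
  Word 4: 'strange'
  Word 5: 'so'
  Word 6: 'teacher'
  Word 7: 'wolf'
  Word 8: 'loud'
Total words: 8

8


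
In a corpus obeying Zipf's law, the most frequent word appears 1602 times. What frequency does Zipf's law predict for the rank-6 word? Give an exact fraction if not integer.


Zipf's law: freq(rank) = f1 / rank
f1 = 1602, rank = 6
freq = 1602 / 6
= 267

267


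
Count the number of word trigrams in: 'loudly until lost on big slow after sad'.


Word trigrams from [8] words:
  Trigram 1: (loudly until lost)
  Trigram 2: (until lost on)
  Trigram 3: (lost on big)
  Trigram 4: (on big slow)
  Trigram 5: (big slow after)
  Trigram 6: (slow after sad)
Total word trigrams: 8 - 2 = 6

6


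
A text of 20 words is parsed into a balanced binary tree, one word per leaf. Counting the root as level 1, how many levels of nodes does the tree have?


In a balanced binary tree with n leaves the deepest leaf is ceil(log2(n)) edges below the root,
so counting node levels inclusive of root and leaves gives ceil(log2(n)) + 1 levels.
log2(20) = 4.3219
ceil(4.3219) = 5
levels = 5 + 1 = 6

6


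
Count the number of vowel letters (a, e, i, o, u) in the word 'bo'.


Scanning each character of 'bo':
  Position 1: 'b' -> consonant (running count: 0)
  Position 2: 'o' -> vowel (running count: 1)
Total vowels: 1

1


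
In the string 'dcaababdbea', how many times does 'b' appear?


Scanning 'dcaababdbea' for 'b':
  Position 4: 'b' -> MATCH (count: 1)
  Position 6: 'b' -> MATCH (count: 2)
  Position 8: 'b' -> MATCH (count: 3)
Total occurrences of 'b': 3

3


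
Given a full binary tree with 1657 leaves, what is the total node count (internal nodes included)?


Leaf nodes (terminals): 1657
Internal nodes = n - 1 = 1657 - 1 = 1656
Total = leaves + internal = 1657 + 1656 = 3313

3313


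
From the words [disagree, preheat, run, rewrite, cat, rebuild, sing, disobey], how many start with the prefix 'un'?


Checking each word for prefix 'un':
  'disagree' -> no (count: 0)
  'preheat' -> no (count: 0)
  'run' -> no (count: 0)
  'rewrite' -> no (count: 0)
  'cat' -> no (count: 0)
  'rebuild' -> no (count: 0)
  'sing' -> no (count: 0)
  'disobey' -> no (count: 0)
Total with prefix 'un': 0

0


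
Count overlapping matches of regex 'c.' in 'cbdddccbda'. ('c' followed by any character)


Pattern: c. means 'c' followed by any character.
Scanning 'cbdddccbda' position-by-position:
  Pos 0: window 'cb' -> MATCH
  Pos 1: window 'bd' -> no
  Pos 2: window 'dd' -> no
  Pos 3: window 'dd' -> no
  Pos 4: window 'dc' -> no
  Pos 5: window 'cc' -> MATCH
  Pos 6: window 'cb' -> MATCH
  Pos 7: window 'bd' -> no
  Pos 8: window 'da' -> no
  Pos 9: window 'a' -> no
Total matches: 3

3


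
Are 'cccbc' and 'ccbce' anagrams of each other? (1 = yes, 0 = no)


Sort characters of 'cccbc': 'bcccc'
Sort characters of 'ccbce': 'bccce'
Sorted forms differ -> they are NOT anagrams
Result: 0

0


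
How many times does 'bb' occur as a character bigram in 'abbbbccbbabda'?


Scanning 'abbbbccbbabda' for bigram 'bb':
  Position 0: 'ab' -> no
  Position 1: 'bb' -> MATCH
  Position 2: 'bb' -> MATCH
  Position 3: 'bb' -> MATCH
  Position 4: 'bc' -> no
  Position 5: 'cc' -> no
  Position 6: 'cb' -> no
  Position 7: 'bb' -> MATCH
  Position 8: 'ba' -> no
  Position 9: 'ab' -> no
  Position 10: 'bd' -> no
  Position 11: 'da' -> no
Total matches: 4

4


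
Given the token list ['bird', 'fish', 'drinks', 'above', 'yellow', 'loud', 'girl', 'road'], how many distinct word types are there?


Listing all tokens and tracking unique types:
  Token 1: 'bird' -> NEW (unique so far: 1)
  Token 2: 'fish' -> NEW (unique so far: 2)
  Token 3: 'drinks' -> NEW (unique so far: 3)
  Token 4: 'above' -> NEW (unique so far: 4)
  Token 5: 'yellow' -> NEW (unique so far: 5)
  Token 6: 'loud' -> NEW (unique so far: 6)
  Token 7: 'girl' -> NEW (unique so far: 7)
  Token 8: 'road' -> NEW (unique so far: 8)
Unique types: ('above', 'bird', 'drinks', 'fish', 'girl', 'loud', 'road', 'yellow')
Vocabulary size: 8

8


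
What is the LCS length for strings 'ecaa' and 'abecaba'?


DP table for LCS of 'ecaa' and 'abecaba':
       a  b  e  c  a  b  a
    0  0  0  0  0  0  0  0
  e 0  0  0  1  1  1  1  1
  c 0  0  0  1  2  2  2  2
  a 0  1  1  1  2  3  3  3
  a 0  1  1  1  2  3  3  4
LCS: 'ecaa'
LCS length = 4

4


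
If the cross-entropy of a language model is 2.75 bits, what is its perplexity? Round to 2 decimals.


Perplexity formula: PP = 2^H
H = 2.75
PP = 2^2.75
Decompose: 2^2.75 = 2^2 * 2^0.75
2^2 = 4, 2^0.75 ~ 1.6817928
PP ~ 4 * 1.6817928 = 6.7271712
Rounded to 2 decimals: 6.73

6.73


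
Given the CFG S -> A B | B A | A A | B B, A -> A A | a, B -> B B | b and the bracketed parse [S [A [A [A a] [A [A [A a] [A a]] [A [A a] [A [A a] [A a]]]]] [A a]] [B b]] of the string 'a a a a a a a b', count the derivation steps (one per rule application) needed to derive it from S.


Every bracketed nonterminal node [X ...] in the tree is produced by exactly one rule application.
Reading the tree off as a leftmost derivation:
  Step 1: S  =>  A B   (applied S -> A B)
  Step 2: A B  =>  A A B   (applied A -> A A)
  Step 3: A A B  =>  A A A B   (applied A -> A A)
  Step 4: A A A B  =>  a A A B   (applied A -> a)
  Step 5: a A A B  =>  a A A A B   (applied A -> A A)
  Step 6: a A A A B  =>  a A A A A B   (applied A -> A A)
  Step 7: a A A A A B  =>  a a A A A B   (applied A -> a)
  Step 8: a a A A A B  =>  a a a A A B   (applied A -> a)
  Step 9: a a a A A B  =>  a a a A A A B   (applied A -> A A)
  Step 10: a a a A A A B  =>  a a a a A A B   (applied A -> a)
  Step 11: a a a a A A B  =>  a a a a A A A B   (applied A -> A A)
  Step 12: a a a a A A A B  =>  a a a a a A A B   (applied A -> a)
  Step 13: a a a a a A A B  =>  a a a a a a A B   (applied A -> a)
  Step 14: a a a a a a A B  =>  a a a a a a a B   (applied A -> a)
  Step 15: a a a a a a a B  =>  a a a a a a a b   (applied B -> b)
Final yield: a a a a a a a b
Total rewrite steps: 15

15


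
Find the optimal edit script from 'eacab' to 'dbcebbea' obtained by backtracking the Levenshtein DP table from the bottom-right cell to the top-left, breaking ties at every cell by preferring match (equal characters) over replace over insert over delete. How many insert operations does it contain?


Edit distance = 6. Backtracking from cell (5, 8) with preference match > replace > insert > delete,
then listing the resulting alignment 'eacab' -> 'dbcebbea' left to right:
  Step 1: replace e->d
  Step 2: replace a->b
  Step 3: keep 'c'
  Step 4: insert 'e' [insertion #1]
  Step 5: replace a->b
  Step 6: keep 'b'
  Step 7: insert 'e' [insertion #2]
  Step 8: insert 'a' [insertion #3]
Total insertions: 3

3


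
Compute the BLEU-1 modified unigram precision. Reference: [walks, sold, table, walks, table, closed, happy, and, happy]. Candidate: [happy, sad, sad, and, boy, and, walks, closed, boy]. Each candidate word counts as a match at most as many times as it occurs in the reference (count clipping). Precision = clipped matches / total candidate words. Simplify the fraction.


Reference word counts: {'and': 1, 'closed': 1, 'happy': 2, 'sold': 1, 'table': 2, 'walks': 2}
Checking each candidate word (with clipping):
  'happy' -> in reference (ref count 2, used 1/2) -> match (matches: 1)
  'sad' -> not in reference -> no match (matches: 1)
  'sad' -> not in reference -> no match (matches: 1)
  'and' -> in reference (ref count 1, used 1/1) -> match (matches: 2)
  'boy' -> not in reference -> no match (matches: 2)
  'and' -> ref count 1 already used up (1/1) -> clipped, no match (matches: 2)
  'walks' -> in reference (ref count 2, used 1/2) -> match (matches: 3)
  'closed' -> in reference (ref count 1, used 1/1) -> match (matches: 4)
  'boy' -> not in reference -> no match (matches: 4)
Clipped matches: 4, Candidate length: 9
Precision = 4/9

4/9


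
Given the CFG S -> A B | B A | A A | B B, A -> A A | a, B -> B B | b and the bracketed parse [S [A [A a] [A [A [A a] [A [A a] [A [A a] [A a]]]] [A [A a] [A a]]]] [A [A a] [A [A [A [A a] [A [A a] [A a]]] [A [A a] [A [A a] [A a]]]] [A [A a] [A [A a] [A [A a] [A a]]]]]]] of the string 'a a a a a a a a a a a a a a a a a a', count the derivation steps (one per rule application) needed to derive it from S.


Every bracketed nonterminal node [X ...] in the tree is produced by exactly one rule application.
Reading the tree off as a leftmost derivation:
  Step 1: S  =>  A A   (applied S -> A A)
  Step 2: A A  =>  A A A   (applied A -> A A)
  Step 3: A A A  =>  a A A   (applied A -> a)
  Step 4: a A A  =>  a A A A   (applied A -> A A)
  Step 5: a A A A  =>  a A A A A   (applied A -> A A)
  Step 6: a A A A A  =>  a a A A A   (applied A -> a)
  Step 7: a a A A A  =>  a a A A A A   (applied A -> A A)
  Step 8: a a A A A A  =>  a a a A A A   (applied A -> a)
  Step 9: a a a A A A  =>  a a a A A A A   (applied A -> A A)
  Step 10: a a a A A A A  =>  a a a a A A A   (applied A -> a)
  Step 11: a a a a A A A  =>  a a a a a A A   (applied A -> a)
  Step 12: a a a a a A A  =>  a a a a a A A A   (applied A -> A A)
  Step 13: a a a a a A A A  =>  a a a a a a A A   (applied A -> a)
  Step 14: a a a a a a A A  =>  a a a a a a a A   (applied A -> a)
  Step 15: a a a a a a a A  =>  a a a a a a a A A   (applied A -> A A)
  Step 16: a a a a a a a A A  =>  a a a a a a a a A   (applied A -> a)
  Step 17: a a a a a a a a A  =>  a a a a a a a a A A   (applied A -> A A)
  Step 18: a a a a a a a a A A  =>  a a a a a a a a A A A   (applied A -> A A)
  Step 19: a a a a a a a a A A A  =>  a a a a a a a a A A A A   (applied A -> A A)
  Step 20: a a a a a a a a A A A A  =>  a a a a a a a a a A A A   (applied A -> a)
  Step 21: a a a a a a a a a A A A  =>  a a a a a a a a a A A A A   (applied A -> A A)
  Step 22: a a a a a a a a a A A A A  =>  a a a a a a a a a a A A A   (applied A -> a)
  Step 23: a a a a a a a a a a A A A  =>  a a a a a a a a a a a A A   (applied A -> a)
  Step 24: a a a a a a a a a a a A A  =>  a a a a a a a a a a a A A A   (applied A -> A A)
  Step 25: a a a a a a a a a a a A A A  =>  a a a a a a a a a a a a A A   (applied A -> a)
  Step 26: a a a a a a a a a a a a A A  =>  a a a a a a a a a a a a A A A   (applied A -> A A)
  Step 27: a a a a a a a a a a a a A A A  =>  a a a a a a a a a a a a a A A   (applied A -> a)
  Step 28: a a a a a a a a a a a a a A A  =>  a a a a a a a a a a a a a a A   (applied A -> a)
  Step 29: a a a a a a a a a a a a a a A  =>  a a a a a a a a a a a a a a A A   (applied A -> A A)
  Step 30: a a a a a a a a a a a a a a A A  =>  a a a a a a a a a a a a a a a A   (applied A -> a)
  Step 31: a a a a a a a a a a a a a a a A  =>  a a a a a a a a a a a a a a a A A   (applied A -> A A)
  Step 32: a a a a a a a a a a a a a a a A A  =>  a a a a a a a a a a a a a a a a A   (applied A -> a)
  Step 33: a a a a a a a a a a a a a a a a A  =>  a a a a a a a a a a a a a a a a A A   (applied A -> A A)
  Step 34: a a a a a a a a a a a a a a a a A A  =>  a a a a a a a a a a a a a a a a a A   (applied A -> a)
  Step 35: a a a a a a a a a a a a a a a a a A  =>  a a a a a a a a a a a a a a a a a a   (applied A -> a)
Final yield: a a a a a a a a a a a a a a a a a a
Total rewrite steps: 35

35


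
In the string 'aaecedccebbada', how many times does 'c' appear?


Scanning 'aaecedccebbada' for 'c':
  Position 3: 'c' -> MATCH (count: 1)
  Position 6: 'c' -> MATCH (count: 2)
  Position 7: 'c' -> MATCH (count: 3)
Total occurrences of 'c': 3

3


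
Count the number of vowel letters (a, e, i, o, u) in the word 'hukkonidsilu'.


Scanning each character of 'hukkonidsilu':
  Position 1: 'h' -> consonant (running count: 0)
  Position 2: 'u' -> vowel (running count: 1)
  Position 3: 'k' -> consonant (running count: 1)
  Position 4: 'k' -> consonant (running count: 1)
  Position 5: 'o' -> vowel (running count: 2)
  Position 6: 'n' -> consonant (running count: 2)
  Position 7: 'i' -> vowel (running count: 3)
  Position 8: 'd' -> consonant (running count: 3)
  Position 9: 's' -> consonant (running count: 3)
  Position 10: 'i' -> vowel (running count: 4)
  Position 11: 'l' -> consonant (running count: 4)
  Position 12: 'u' -> vowel (running count: 5)
Total vowels: 5

5


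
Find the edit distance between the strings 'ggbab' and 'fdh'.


Building DP table for s1='ggbab' (len 5) and s2='fdh' (len 3):
       f  d  h
    0  1  2  3
  g 1  1  2  3
  g 2  2  2  3
  b 3  3  3  3
  a 4  4  4  4
  b 5  5  5  5
Edit distance = dp[5][3] = 5

5


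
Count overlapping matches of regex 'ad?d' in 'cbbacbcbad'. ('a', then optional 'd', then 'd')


Pattern: ad?d means 'a', then optional 'd', then 'd'.
Scanning 'cbbacbcbad' position-by-position:
  Pos 0: window 'cbb' -> no
  Pos 1: window 'bba' -> no
  Pos 2: window 'bac' -> no
  Pos 3: window 'acb' -> no
  Pos 4: window 'cbc' -> no
  Pos 5: window 'bcb' -> no
  Pos 6: window 'cba' -> no
  Pos 7: window 'bad' -> no
  Pos 8: window 'ad' -> MATCH
  Pos 9: window 'd' -> no
Total matches: 1

1


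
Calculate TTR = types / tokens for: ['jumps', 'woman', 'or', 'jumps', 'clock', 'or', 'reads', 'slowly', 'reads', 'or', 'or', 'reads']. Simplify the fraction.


Tokens: 12
Unique types: ('clock', 'jumps', 'or', 'reads', 'slowly', 'woman') = 6
TTR = 6/12
Simplify: divide both by 6 -> 1/2
TTR = 1/2

1/2


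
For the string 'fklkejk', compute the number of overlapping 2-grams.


String 'fklkejk' has length L = 7.
Number of overlapping n-grams = L - n + 1
Substituting: 7 - 2 + 1 = 6

6


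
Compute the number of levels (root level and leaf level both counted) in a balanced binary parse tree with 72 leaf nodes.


In a balanced binary tree with n leaves the deepest leaf is ceil(log2(n)) edges below the root,
so counting node levels inclusive of root and leaves gives ceil(log2(n)) + 1 levels.
log2(72) = 6.1699
ceil(6.1699) = 7
levels = 7 + 1 = 8

8


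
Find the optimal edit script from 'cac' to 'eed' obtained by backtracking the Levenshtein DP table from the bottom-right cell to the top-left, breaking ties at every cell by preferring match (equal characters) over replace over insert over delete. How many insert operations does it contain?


Edit distance = 3. Backtracking from cell (3, 3) with preference match > replace > insert > delete,
then listing the resulting alignment 'cac' -> 'eed' left to right:
  Step 1: replace c->e
  Step 2: replace a->e
  Step 3: replace c->d
Total insertions: 0

0


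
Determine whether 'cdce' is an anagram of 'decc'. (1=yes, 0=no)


Sort characters of 'cdce': 'ccde'
Sort characters of 'decc': 'ccde'
Sorted forms match -> they ARE anagrams
Result: 1

1


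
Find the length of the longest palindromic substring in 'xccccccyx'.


Scanning 'xccccccyx' for palindromic substrings.
Substring at positions 1-6: 'cccccc'.
Check: reverse('cccccc') = 'cccccc' -> palindrome confirmed.
Neighbouring characters ('x' / 'y') break symmetry, so it cannot extend further.
No longer palindromic substring exists; longest length = 6

6


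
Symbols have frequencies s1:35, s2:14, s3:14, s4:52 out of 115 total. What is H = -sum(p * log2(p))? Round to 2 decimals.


Computing entropy H = -sum(p_i * log2(p_i)):
  s1: p = 35/115 = 0.3043, -p*log2(p) = 0.5223
  s2: p = 14/115 = 0.1217, -p*log2(p) = 0.3699
  s3: p = 14/115 = 0.1217, -p*log2(p) = 0.3699
  s4: p = 52/115 = 0.4522, -p*log2(p) = 0.5178
H = sum of terms = 1.7799
Rounded to 2 decimals: 1.78

1.78


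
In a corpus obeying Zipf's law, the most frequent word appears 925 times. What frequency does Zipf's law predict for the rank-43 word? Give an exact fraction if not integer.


Zipf's law: freq(rank) = f1 / rank
f1 = 925, rank = 43
freq = 925 / 43
GCD(925, 43) = 1
Simplified: 925/43

925/43


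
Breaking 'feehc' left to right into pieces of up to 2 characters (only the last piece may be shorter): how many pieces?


'feehc' has 5 characters.
Chunking with max size 2:
  Chunk 1: 'fe' (positions 0-1)
  Chunk 2: 'eh' (positions 2-3)
  Chunk 3: 'c' (positions 4-4)
Total chunks: ceil(5 / 2) = 3

3


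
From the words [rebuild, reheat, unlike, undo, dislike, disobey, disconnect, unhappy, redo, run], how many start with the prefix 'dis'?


Checking each word for prefix 'dis':
  'rebuild' -> no (count: 0)
  'reheat' -> no (count: 0)
  'unlike' -> no (count: 0)
  'undo' -> no (count: 0)
  'dislike' -> YES, starts with 'dis' (count: 1)
  'disobey' -> YES, starts with 'dis' (count: 2)
  'disconnect' -> YES, starts with 'dis' (count: 3)
  'unhappy' -> no (count: 3)
  'redo' -> no (count: 3)
  'run' -> no (count: 3)
Total with prefix 'dis': 3

3


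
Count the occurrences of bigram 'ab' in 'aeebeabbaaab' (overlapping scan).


Scanning 'aeebeabbaaab' for bigram 'ab':
  Position 0: 'ae' -> no
  Position 1: 'ee' -> no
  Position 2: 'eb' -> no
  Position 3: 'be' -> no
  Position 4: 'ea' -> no
  Position 5: 'ab' -> MATCH
  Position 6: 'bb' -> no
  Position 7: 'ba' -> no
  Position 8: 'aa' -> no
  Position 9: 'aa' -> no
  Position 10: 'ab' -> MATCH
Total matches: 2

2


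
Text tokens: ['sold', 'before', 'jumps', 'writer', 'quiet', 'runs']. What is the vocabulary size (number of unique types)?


Listing all tokens and tracking unique types:
  Token 1: 'sold' -> NEW (unique so far: 1)
  Token 2: 'before' -> NEW (unique so far: 2)
  Token 3: 'jumps' -> NEW (unique so far: 3)
  Token 4: 'writer' -> NEW (unique so far: 4)
  Token 5: 'quiet' -> NEW (unique so far: 5)
  Token 6: 'runs' -> NEW (unique so far: 6)
Unique types: ('before', 'jumps', 'quiet', 'runs', 'sold', 'writer')
Vocabulary size: 6

6


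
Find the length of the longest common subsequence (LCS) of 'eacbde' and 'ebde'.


DP table for LCS of 'eacbde' and 'ebde':
       e  b  d  e
    0  0  0  0  0
  e 0  1  1  1  1
  a 0  1  1  1  1
  c 0  1  1  1  1
  b 0  1  2  2  2
  d 0  1  2  3  3
  e 0  1  2  3  4
LCS: 'ebde'
LCS length = 4

4


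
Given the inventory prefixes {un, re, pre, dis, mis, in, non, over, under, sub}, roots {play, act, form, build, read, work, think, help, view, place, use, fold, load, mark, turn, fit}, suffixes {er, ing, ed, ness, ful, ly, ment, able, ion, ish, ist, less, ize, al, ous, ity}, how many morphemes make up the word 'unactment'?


Segmenting 'unactment' against the inventory:
  'un' -> prefix (morpheme 1)
  'act' -> root (morpheme 2)
  'ment' -> suffix (morpheme 3)
Total morphemes: 3

3
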